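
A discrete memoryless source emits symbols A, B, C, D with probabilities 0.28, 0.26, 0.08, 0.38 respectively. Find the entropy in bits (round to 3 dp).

H = −Σ pᵢ log₂ pᵢ.
−0.28·log₂(0.28) = 0.5142
−0.26·log₂(0.26) = 0.5053
−0.08·log₂(0.08) = 0.2915
−0.38·log₂(0.38) = 0.5305
Sum ≈ 1.8415 → 1.841 bits.

1.841 bits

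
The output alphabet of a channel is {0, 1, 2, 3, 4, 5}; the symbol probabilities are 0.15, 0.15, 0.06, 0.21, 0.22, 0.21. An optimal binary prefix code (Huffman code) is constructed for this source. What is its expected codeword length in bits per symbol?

2.57 bits/symbol

Repeatedly combine the two least-probable nodes; the expected code length is the sum of the merged weights.
merge 3/50 + 3/20 → 21/100
merge 3/20 + 21/100 → 9/25
merge 21/100 + 21/100 → 21/50
merge 11/50 + 9/25 → 29/50
merge 21/50 + 29/50 → 1
L = 21/100 + 9/25 + 21/50 + 29/50 + 1 = 257/100 = 2.57 bits/symbol.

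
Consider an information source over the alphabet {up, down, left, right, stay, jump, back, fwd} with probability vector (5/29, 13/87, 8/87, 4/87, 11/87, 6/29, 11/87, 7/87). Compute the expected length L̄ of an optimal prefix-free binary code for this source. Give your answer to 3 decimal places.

2.920 bits/symbol

Repeatedly combine the two least-probable nodes; the expected code length is the sum of the merged weights.
merge 4/87 + 7/87 → 11/87
merge 8/87 + 11/87 → 19/87
merge 11/87 + 11/87 → 22/87
merge 13/87 + 5/29 → 28/87
merge 6/29 + 19/87 → 37/87
merge 22/87 + 28/87 → 50/87
merge 37/87 + 50/87 → 1
L = 11/87 + 19/87 + 22/87 + 28/87 + 37/87 + 50/87 + 1 = 254/87 ≈ 2.920 bits/symbol.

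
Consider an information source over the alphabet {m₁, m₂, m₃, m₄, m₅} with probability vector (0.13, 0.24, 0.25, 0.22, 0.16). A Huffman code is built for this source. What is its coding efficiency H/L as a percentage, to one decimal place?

Entropy H = −Σ p log₂ p ≈ 2.2804 bits.
Huffman merges: 13/100+4/25→29/100; 11/50+6/25→23/50; 1/4+29/100→27/50; 23/50+27/50→1. L = 229/100 ≈ 2.2900.
Efficiency = H/L = 2.2804/2.2900 = 99.6%.

99.6%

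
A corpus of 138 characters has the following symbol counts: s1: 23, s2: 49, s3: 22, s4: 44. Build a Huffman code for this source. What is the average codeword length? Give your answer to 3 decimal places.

Probabilities are the counts divided by 138.
Repeatedly combine the two least-probable nodes; the expected code length is the sum of the merged weights.
merge 11/69 + 1/6 → 15/46
merge 22/69 + 15/46 → 89/138
merge 49/138 + 89/138 → 1
L = 15/46 + 89/138 + 1 = 136/69 ≈ 1.971 bits/symbol.

1.971 bits/symbol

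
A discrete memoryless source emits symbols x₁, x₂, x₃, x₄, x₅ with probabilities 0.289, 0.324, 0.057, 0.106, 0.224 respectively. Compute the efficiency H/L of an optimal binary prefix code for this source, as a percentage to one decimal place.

Entropy H = −Σ p log₂ p ≈ 2.1066 bits.
Huffman merges: 57/1000+53/500→163/1000; 163/1000+28/125→387/1000; 289/1000+81/250→613/1000; 387/1000+613/1000→1. L = 2163/1000 ≈ 2.1630.
Efficiency = H/L = 2.1066/2.1630 = 97.4%.

97.4%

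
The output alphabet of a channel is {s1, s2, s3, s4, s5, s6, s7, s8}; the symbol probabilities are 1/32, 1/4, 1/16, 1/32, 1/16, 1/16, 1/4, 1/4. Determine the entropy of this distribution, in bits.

2.5625 bits

Each probability is a power of 1/2, so log₂(1/p) is an integer.
H = Σ p·log₂(1/p) = 1/32·5 + 1/4·2 + 1/16·4 + 1/32·5 + 1/16·4 + 1/16·4 + 1/4·2 + 1/4·2 = 2.5625 bits.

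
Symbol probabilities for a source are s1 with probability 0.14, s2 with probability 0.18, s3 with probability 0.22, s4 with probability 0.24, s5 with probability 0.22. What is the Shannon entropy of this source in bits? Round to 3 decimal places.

2.298 bits

H = −Σ pᵢ log₂ pᵢ.
−0.14·log₂(0.14) = 0.3971
−0.18·log₂(0.18) = 0.4453
−0.22·log₂(0.22) = 0.4806
−0.24·log₂(0.24) = 0.4941
−0.22·log₂(0.22) = 0.4806
Sum ≈ 2.2977 → 2.298 bits.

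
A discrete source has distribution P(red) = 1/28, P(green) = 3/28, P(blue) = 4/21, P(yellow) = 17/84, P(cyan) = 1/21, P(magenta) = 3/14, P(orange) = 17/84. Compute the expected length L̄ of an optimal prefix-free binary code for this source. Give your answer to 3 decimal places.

2.655 bits/symbol

Repeatedly combine the two least-probable nodes; the expected code length is the sum of the merged weights.
merge 1/28 + 1/21 → 1/12
merge 1/12 + 3/28 → 4/21
merge 4/21 + 4/21 → 8/21
merge 17/84 + 17/84 → 17/42
merge 3/14 + 8/21 → 25/42
merge 17/42 + 25/42 → 1
L = 1/12 + 4/21 + 8/21 + 17/42 + 25/42 + 1 = 223/84 ≈ 2.655 bits/symbol.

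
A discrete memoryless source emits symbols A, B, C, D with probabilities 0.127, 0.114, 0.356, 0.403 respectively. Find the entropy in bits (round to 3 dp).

H = −Σ pᵢ log₂ pᵢ.
−0.127·log₂(0.127) = 0.3781
−0.114·log₂(0.114) = 0.3571
−0.356·log₂(0.356) = 0.5305
−0.403·log₂(0.403) = 0.5284
Sum ≈ 1.7941 → 1.794 bits.

1.794 bits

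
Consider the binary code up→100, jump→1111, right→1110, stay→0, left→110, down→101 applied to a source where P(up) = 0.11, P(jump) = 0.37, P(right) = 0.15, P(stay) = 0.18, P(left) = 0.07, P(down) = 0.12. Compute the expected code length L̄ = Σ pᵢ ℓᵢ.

3.16 bits/symbol

L̄ = Σ pᵢ·ℓᵢ = 0.11·3 + 0.37·4 + 0.15·4 + 0.18·1 + 0.07·3 + 0.12·3 = 3.16 bits/symbol.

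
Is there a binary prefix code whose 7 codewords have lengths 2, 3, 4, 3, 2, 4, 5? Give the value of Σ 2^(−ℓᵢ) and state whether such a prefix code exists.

0.90625; yes

With common denominator 2^5 = 32: Σ 2^(−ℓᵢ) = 8/32 + 4/32 + 2/32 + 4/32 + 8/32 + 2/32 + 1/32 = 29/32 = 0.90625.
Kraft's inequality requires Σ ≤ 1; here Σ = 0.90625 ≤ 1, so such a prefix code exists.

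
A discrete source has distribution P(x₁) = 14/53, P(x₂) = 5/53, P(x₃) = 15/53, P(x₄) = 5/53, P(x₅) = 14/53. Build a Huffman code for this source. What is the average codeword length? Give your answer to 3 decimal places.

Repeatedly combine the two least-probable nodes; the expected code length is the sum of the merged weights.
merge 5/53 + 5/53 → 10/53
merge 10/53 + 14/53 → 24/53
merge 14/53 + 15/53 → 29/53
merge 24/53 + 29/53 → 1
L = 10/53 + 24/53 + 29/53 + 1 = 116/53 ≈ 2.189 bits/symbol.

2.189 bits/symbol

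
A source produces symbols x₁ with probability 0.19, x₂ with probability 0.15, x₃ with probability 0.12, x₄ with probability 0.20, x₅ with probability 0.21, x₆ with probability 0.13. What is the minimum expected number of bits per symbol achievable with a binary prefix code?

2.59 bits/symbol

Repeatedly combine the two least-probable nodes; the expected code length is the sum of the merged weights.
merge 3/25 + 13/100 → 1/4
merge 3/20 + 19/100 → 17/50
merge 1/5 + 21/100 → 41/100
merge 1/4 + 17/50 → 59/100
merge 41/100 + 59/100 → 1
L = 1/4 + 17/50 + 41/100 + 59/100 + 1 = 259/100 = 2.59 bits/symbol.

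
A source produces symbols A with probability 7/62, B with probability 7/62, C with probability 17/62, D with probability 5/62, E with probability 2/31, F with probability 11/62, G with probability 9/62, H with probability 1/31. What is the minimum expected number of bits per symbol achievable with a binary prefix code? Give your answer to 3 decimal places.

2.823 bits/symbol

Repeatedly combine the two least-probable nodes; the expected code length is the sum of the merged weights.
merge 1/31 + 2/31 → 3/31
merge 5/62 + 3/31 → 11/62
merge 7/62 + 7/62 → 7/31
merge 9/62 + 11/62 → 10/31
merge 11/62 + 7/31 → 25/62
merge 17/62 + 10/31 → 37/62
merge 25/62 + 37/62 → 1
L = 3/31 + 11/62 + 7/31 + 10/31 + 25/62 + 37/62 + 1 = 175/62 ≈ 2.823 bits/symbol.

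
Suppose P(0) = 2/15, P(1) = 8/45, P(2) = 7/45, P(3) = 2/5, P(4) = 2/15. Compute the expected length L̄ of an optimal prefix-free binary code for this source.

2.2 bits/symbol

Repeatedly combine the two least-probable nodes; the expected code length is the sum of the merged weights.
merge 2/15 + 2/15 → 4/15
merge 7/45 + 8/45 → 1/3
merge 4/15 + 1/3 → 3/5
merge 2/5 + 3/5 → 1
L = 4/15 + 1/3 + 3/5 + 1 = 11/5 = 2.2 bits/symbol.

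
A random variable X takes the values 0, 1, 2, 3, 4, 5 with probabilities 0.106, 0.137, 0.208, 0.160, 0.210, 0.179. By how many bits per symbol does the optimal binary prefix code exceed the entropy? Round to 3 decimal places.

0.035 bits

Entropy H = −Σ p log₂ p ≈ 2.5474 bits.
Huffman merges: 53/500+137/1000→243/1000; 4/25+179/1000→339/1000; 26/125+21/100→209/500; 243/1000+339/1000→291/500; 209/500+291/500→1. L = 1291/500 ≈ 2.5820.
L − H = 2.5820 − 2.5474 = 0.035 bits.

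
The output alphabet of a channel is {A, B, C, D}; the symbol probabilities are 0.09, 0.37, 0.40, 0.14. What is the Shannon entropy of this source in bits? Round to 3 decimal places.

1.769 bits

H = −Σ pᵢ log₂ pᵢ.
−0.09·log₂(0.09) = 0.3127
−0.37·log₂(0.37) = 0.5307
−0.40·log₂(0.40) = 0.5288
−0.14·log₂(0.14) = 0.3971
Sum ≈ 1.7693 → 1.769 bits.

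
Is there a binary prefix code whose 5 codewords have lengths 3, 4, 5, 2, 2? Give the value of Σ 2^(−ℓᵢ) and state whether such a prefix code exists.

With common denominator 2^5 = 32: Σ 2^(−ℓᵢ) = 4/32 + 2/32 + 1/32 + 8/32 + 8/32 = 23/32 = 0.71875.
Kraft's inequality requires Σ ≤ 1; here Σ = 0.71875 ≤ 1, so such a prefix code exists.

0.71875; yes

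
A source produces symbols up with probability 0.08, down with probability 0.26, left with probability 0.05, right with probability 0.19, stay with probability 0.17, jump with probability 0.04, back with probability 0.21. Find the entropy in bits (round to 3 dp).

2.561 bits

H = −Σ pᵢ log₂ pᵢ.
−0.08·log₂(0.08) = 0.2915
−0.26·log₂(0.26) = 0.5053
−0.05·log₂(0.05) = 0.2161
−0.19·log₂(0.19) = 0.4552
−0.17·log₂(0.17) = 0.4346
−0.04·log₂(0.04) = 0.1858
−0.21·log₂(0.21) = 0.4728
Sum ≈ 2.5613 → 2.561 bits.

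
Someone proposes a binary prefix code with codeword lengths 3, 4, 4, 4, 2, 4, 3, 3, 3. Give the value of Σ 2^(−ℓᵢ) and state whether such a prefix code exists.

With common denominator 2^4 = 16: Σ 2^(−ℓᵢ) = 2/16 + 1/16 + 1/16 + 1/16 + 4/16 + 1/16 + 2/16 + 2/16 + 2/16 = 16/16 = 1.
Kraft's inequality requires Σ ≤ 1; here Σ = 1 ≤ 1, so such a prefix code exists.

1; yes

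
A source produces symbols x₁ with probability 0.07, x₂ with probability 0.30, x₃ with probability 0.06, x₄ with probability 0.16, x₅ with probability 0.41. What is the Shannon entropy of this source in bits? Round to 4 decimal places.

1.9836 bits

H = −Σ pᵢ log₂ pᵢ.
−0.07·log₂(0.07) = 0.2686
−0.30·log₂(0.30) = 0.5211
−0.06·log₂(0.06) = 0.2435
−0.16·log₂(0.16) = 0.4230
−0.41·log₂(0.41) = 0.5274
Sum ≈ 1.9836 → 1.9836 bits.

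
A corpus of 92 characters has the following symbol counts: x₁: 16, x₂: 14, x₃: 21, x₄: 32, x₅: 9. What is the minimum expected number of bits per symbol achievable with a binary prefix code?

Probabilities are the counts divided by 92.
Repeatedly combine the two least-probable nodes; the expected code length is the sum of the merged weights.
merge 9/92 + 7/46 → 1/4
merge 4/23 + 21/92 → 37/92
merge 1/4 + 8/23 → 55/92
merge 37/92 + 55/92 → 1
L = 1/4 + 37/92 + 55/92 + 1 = 9/4 = 2.25 bits/symbol.

2.25 bits/symbol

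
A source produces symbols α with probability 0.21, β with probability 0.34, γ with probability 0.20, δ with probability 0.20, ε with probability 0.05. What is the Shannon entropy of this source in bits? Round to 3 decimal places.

H = −Σ pᵢ log₂ pᵢ.
−0.21·log₂(0.21) = 0.4728
−0.34·log₂(0.34) = 0.5292
−0.20·log₂(0.20) = 0.4644
−0.20·log₂(0.20) = 0.4644
−0.05·log₂(0.05) = 0.2161
Sum ≈ 2.1469 → 2.147 bits.

2.147 bits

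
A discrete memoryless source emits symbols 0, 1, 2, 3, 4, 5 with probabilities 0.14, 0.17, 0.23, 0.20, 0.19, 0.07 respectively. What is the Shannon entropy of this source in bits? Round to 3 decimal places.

H = −Σ pᵢ log₂ pᵢ.
−0.14·log₂(0.14) = 0.3971
−0.17·log₂(0.17) = 0.4346
−0.23·log₂(0.23) = 0.4877
−0.20·log₂(0.20) = 0.4644
−0.19·log₂(0.19) = 0.4552
−0.07·log₂(0.07) = 0.2686
Sum ≈ 2.5075 → 2.508 bits.

2.508 bits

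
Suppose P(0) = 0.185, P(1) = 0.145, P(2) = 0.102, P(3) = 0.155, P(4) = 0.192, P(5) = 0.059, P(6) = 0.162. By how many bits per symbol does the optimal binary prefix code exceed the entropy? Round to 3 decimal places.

0.053 bits

Entropy H = −Σ p log₂ p ≈ 2.7306 bits.
Huffman merges: 59/1000+51/500→161/1000; 29/200+31/200→3/10; 161/1000+81/500→323/1000; 37/200+24/125→377/1000; 3/10+323/1000→623/1000; 377/1000+623/1000→1. L = 348/125 ≈ 2.7840.
L − H = 2.7840 − 2.7306 = 0.053 bits.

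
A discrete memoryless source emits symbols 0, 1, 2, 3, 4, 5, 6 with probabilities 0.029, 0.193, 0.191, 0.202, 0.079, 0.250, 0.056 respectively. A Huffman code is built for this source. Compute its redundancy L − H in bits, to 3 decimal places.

0.053 bits

Entropy H = −Σ p log₂ p ≈ 2.5507 bits.
Huffman merges: 29/1000+7/125→17/200; 79/1000+17/200→41/250; 41/250+191/1000→71/200; 193/1000+101/500→79/200; 1/4+71/200→121/200; 79/200+121/200→1. L = 651/250 ≈ 2.6040.
L − H = 2.6040 − 2.5507 = 0.053 bits.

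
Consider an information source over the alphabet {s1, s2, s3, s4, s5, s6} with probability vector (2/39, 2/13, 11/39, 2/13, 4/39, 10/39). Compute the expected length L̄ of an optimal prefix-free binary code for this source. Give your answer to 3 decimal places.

Repeatedly combine the two least-probable nodes; the expected code length is the sum of the merged weights.
merge 2/39 + 4/39 → 2/13
merge 2/13 + 2/13 → 4/13
merge 2/13 + 10/39 → 16/39
merge 11/39 + 4/13 → 23/39
merge 16/39 + 23/39 → 1
L = 2/13 + 4/13 + 16/39 + 23/39 + 1 = 32/13 ≈ 2.462 bits/symbol.

2.462 bits/symbol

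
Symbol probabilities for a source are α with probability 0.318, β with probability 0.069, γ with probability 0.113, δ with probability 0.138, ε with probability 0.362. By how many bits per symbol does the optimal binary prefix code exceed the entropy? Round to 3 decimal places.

0.068 bits

Entropy H = −Σ p log₂ p ≈ 2.0722 bits.
Huffman merges: 69/1000+113/1000→91/500; 69/500+91/500→8/25; 159/500+8/25→319/500; 181/500+319/500→1. L = 107/50 ≈ 2.1400.
L − H = 2.1400 − 2.0722 = 0.068 bits.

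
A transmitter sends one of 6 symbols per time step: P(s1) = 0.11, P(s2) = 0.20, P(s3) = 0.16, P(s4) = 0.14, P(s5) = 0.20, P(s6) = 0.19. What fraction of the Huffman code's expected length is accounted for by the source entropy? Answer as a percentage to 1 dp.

Entropy H = −Σ p log₂ p ≈ 2.5544 bits.
Huffman merges: 11/100+7/50→1/4; 4/25+19/100→7/20; 1/5+1/5→2/5; 1/4+7/20→3/5; 2/5+3/5→1. L = 13/5 ≈ 2.6000.
Efficiency = H/L = 2.5544/2.6000 = 98.2%.

98.2%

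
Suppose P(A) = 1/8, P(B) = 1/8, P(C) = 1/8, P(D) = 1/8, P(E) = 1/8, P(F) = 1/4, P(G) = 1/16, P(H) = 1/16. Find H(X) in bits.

Each probability is a power of 1/2, so log₂(1/p) is an integer.
H = Σ p·log₂(1/p) = 1/8·3 + 1/8·3 + 1/8·3 + 1/8·3 + 1/8·3 + 1/4·2 + 1/16·4 + 1/16·4 = 2.875 bits.

2.875 bits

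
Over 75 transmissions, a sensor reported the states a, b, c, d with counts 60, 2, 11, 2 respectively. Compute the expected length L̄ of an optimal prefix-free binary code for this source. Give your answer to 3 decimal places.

1.253 bits/symbol

Probabilities are the counts divided by 75.
Repeatedly combine the two least-probable nodes; the expected code length is the sum of the merged weights.
merge 2/75 + 2/75 → 4/75
merge 4/75 + 11/75 → 1/5
merge 1/5 + 4/5 → 1
L = 4/75 + 1/5 + 1 = 94/75 ≈ 1.253 bits/symbol.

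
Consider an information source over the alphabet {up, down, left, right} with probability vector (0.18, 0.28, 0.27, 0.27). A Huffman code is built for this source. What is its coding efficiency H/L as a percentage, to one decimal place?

Entropy H = −Σ p log₂ p ≈ 1.9796 bits.
Huffman merges: 9/50+27/100→9/20; 27/100+7/25→11/20; 9/20+11/20→1. L = 2 ≈ 2.0000.
Efficiency = H/L = 1.9796/2.0000 = 99.0%.

99.0%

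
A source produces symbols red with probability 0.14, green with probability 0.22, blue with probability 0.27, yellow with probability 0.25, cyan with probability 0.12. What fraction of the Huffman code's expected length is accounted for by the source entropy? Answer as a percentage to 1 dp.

Entropy H = −Σ p log₂ p ≈ 2.2548 bits.
Huffman merges: 3/25+7/50→13/50; 11/50+1/4→47/100; 13/50+27/100→53/100; 47/100+53/100→1. L = 113/50 ≈ 2.2600.
Efficiency = H/L = 2.2548/2.2600 = 99.8%.

99.8%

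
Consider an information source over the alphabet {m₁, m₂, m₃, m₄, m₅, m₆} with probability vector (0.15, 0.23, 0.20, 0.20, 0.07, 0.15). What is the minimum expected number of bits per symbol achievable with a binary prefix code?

2.57 bits/symbol

Repeatedly combine the two least-probable nodes; the expected code length is the sum of the merged weights.
merge 7/100 + 3/20 → 11/50
merge 3/20 + 1/5 → 7/20
merge 1/5 + 11/50 → 21/50
merge 23/100 + 7/20 → 29/50
merge 21/50 + 29/50 → 1
L = 11/50 + 7/20 + 21/50 + 29/50 + 1 = 257/100 = 2.57 bits/symbol.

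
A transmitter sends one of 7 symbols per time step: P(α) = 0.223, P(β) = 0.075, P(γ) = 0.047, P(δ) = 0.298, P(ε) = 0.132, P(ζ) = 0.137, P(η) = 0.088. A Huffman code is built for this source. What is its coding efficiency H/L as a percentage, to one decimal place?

Entropy H = −Σ p log₂ p ≈ 2.5779 bits.
Huffman merges: 47/1000+3/40→61/500; 11/125+61/500→21/100; 33/250+137/1000→269/1000; 21/100+223/1000→433/1000; 269/1000+149/500→567/1000; 433/1000+567/1000→1. L = 2601/1000 ≈ 2.6010.
Efficiency = H/L = 2.5779/2.6010 = 99.1%.

99.1%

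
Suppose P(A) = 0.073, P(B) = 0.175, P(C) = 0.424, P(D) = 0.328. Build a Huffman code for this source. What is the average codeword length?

Repeatedly combine the two least-probable nodes; the expected code length is the sum of the merged weights.
merge 73/1000 + 7/40 → 31/125
merge 31/125 + 41/125 → 72/125
merge 53/125 + 72/125 → 1
L = 31/125 + 72/125 + 1 = 228/125 = 1.824 bits/symbol.

1.824 bits/symbol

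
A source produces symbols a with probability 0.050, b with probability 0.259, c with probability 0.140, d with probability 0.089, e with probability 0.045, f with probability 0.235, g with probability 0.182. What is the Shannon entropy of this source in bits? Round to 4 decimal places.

H = −Σ pᵢ log₂ pᵢ.
−0.050·log₂(0.050) = 0.2161
−0.259·log₂(0.259) = 0.5048
−0.140·log₂(0.140) = 0.3971
−0.089·log₂(0.089) = 0.3106
−0.045·log₂(0.045) = 0.2013
−0.235·log₂(0.235) = 0.4910
−0.182·log₂(0.182) = 0.4474
Sum ≈ 2.5683 → 2.5683 bits.

2.5683 bits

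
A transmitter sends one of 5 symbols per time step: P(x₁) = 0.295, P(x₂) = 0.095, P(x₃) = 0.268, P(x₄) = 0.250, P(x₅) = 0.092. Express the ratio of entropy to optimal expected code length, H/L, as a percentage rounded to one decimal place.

Entropy H = −Σ p log₂ p ≈ 2.1680 bits.
Huffman merges: 23/250+19/200→187/1000; 187/1000+1/4→437/1000; 67/250+59/200→563/1000; 437/1000+563/1000→1. L = 2187/1000 ≈ 2.1870.
Efficiency = H/L = 2.1680/2.1870 = 99.1%.

99.1%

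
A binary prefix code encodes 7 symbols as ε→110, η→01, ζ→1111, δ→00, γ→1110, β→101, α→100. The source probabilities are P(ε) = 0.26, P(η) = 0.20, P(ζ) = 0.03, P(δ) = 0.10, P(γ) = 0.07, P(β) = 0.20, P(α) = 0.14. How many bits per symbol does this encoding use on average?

2.8 bits/symbol

L̄ = Σ pᵢ·ℓᵢ = 0.26·3 + 0.20·2 + 0.03·4 + 0.10·2 + 0.07·4 + 0.20·3 + 0.14·3 = 2.8 bits/symbol.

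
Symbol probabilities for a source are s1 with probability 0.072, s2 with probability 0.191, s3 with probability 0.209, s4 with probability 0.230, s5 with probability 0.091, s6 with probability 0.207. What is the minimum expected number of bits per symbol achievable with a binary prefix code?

2.517 bits/symbol

Repeatedly combine the two least-probable nodes; the expected code length is the sum of the merged weights.
merge 9/125 + 91/1000 → 163/1000
merge 163/1000 + 191/1000 → 177/500
merge 207/1000 + 209/1000 → 52/125
merge 23/100 + 177/500 → 73/125
merge 52/125 + 73/125 → 1
L = 163/1000 + 177/500 + 52/125 + 73/125 + 1 = 2517/1000 = 2.517 bits/symbol.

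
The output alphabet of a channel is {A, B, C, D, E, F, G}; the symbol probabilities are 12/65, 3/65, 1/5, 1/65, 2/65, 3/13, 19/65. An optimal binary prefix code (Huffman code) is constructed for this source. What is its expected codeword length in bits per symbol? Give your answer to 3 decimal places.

Repeatedly combine the two least-probable nodes; the expected code length is the sum of the merged weights.
merge 1/65 + 2/65 → 3/65
merge 3/65 + 3/65 → 6/65
merge 6/65 + 12/65 → 18/65
merge 1/5 + 3/13 → 28/65
merge 18/65 + 19/65 → 37/65
merge 28/65 + 37/65 → 1
L = 3/65 + 6/65 + 18/65 + 28/65 + 37/65 + 1 = 157/65 ≈ 2.415 bits/symbol.

2.415 bits/symbol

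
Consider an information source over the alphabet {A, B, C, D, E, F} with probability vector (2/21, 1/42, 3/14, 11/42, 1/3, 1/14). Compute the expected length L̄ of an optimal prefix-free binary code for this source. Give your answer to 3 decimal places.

Repeatedly combine the two least-probable nodes; the expected code length is the sum of the merged weights.
merge 1/42 + 1/14 → 2/21
merge 2/21 + 2/21 → 4/21
merge 4/21 + 3/14 → 17/42
merge 11/42 + 1/3 → 25/42
merge 17/42 + 25/42 → 1
L = 2/21 + 4/21 + 17/42 + 25/42 + 1 = 16/7 ≈ 2.286 bits/symbol.

2.286 bits/symbol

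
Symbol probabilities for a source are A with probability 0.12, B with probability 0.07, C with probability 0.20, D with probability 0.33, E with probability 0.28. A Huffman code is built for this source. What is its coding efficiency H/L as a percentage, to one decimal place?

97.8%

Entropy H = −Σ p log₂ p ≈ 2.1421 bits.
Huffman merges: 7/100+3/25→19/100; 19/100+1/5→39/100; 7/25+33/100→61/100; 39/100+61/100→1. L = 219/100 ≈ 2.1900.
Efficiency = H/L = 2.1421/2.1900 = 97.8%.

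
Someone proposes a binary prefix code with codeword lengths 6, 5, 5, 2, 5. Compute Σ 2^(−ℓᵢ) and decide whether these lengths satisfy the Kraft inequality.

0.359375; yes

With common denominator 2^6 = 64: Σ 2^(−ℓᵢ) = 1/64 + 2/64 + 2/64 + 16/64 + 2/64 = 23/64 = 0.359375.
Kraft's inequality requires Σ ≤ 1; here Σ = 0.359375 ≤ 1, so such a prefix code exists.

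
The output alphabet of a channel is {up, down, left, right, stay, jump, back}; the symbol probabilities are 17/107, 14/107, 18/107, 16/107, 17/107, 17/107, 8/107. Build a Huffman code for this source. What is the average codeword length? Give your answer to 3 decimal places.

Repeatedly combine the two least-probable nodes; the expected code length is the sum of the merged weights.
merge 8/107 + 14/107 → 22/107
merge 16/107 + 17/107 → 33/107
merge 17/107 + 17/107 → 34/107
merge 18/107 + 22/107 → 40/107
merge 33/107 + 34/107 → 67/107
merge 40/107 + 67/107 → 1
L = 22/107 + 33/107 + 34/107 + 40/107 + 67/107 + 1 = 303/107 ≈ 2.832 bits/symbol.

2.832 bits/symbol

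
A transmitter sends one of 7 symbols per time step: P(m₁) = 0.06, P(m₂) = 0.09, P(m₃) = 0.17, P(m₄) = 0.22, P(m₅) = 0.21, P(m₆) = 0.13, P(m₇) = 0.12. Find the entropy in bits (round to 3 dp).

2.694 bits

H = −Σ pᵢ log₂ pᵢ.
−0.06·log₂(0.06) = 0.2435
−0.09·log₂(0.09) = 0.3127
−0.17·log₂(0.17) = 0.4346
−0.22·log₂(0.22) = 0.4806
−0.21·log₂(0.21) = 0.4728
−0.13·log₂(0.13) = 0.3826
−0.12·log₂(0.12) = 0.3671
Sum ≈ 2.6939 → 2.694 bits.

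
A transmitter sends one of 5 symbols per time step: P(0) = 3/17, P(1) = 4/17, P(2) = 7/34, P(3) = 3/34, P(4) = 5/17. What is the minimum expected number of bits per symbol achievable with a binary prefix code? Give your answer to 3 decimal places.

2.265 bits/symbol

Repeatedly combine the two least-probable nodes; the expected code length is the sum of the merged weights.
merge 3/34 + 3/17 → 9/34
merge 7/34 + 4/17 → 15/34
merge 9/34 + 5/17 → 19/34
merge 15/34 + 19/34 → 1
L = 9/34 + 15/34 + 19/34 + 1 = 77/34 ≈ 2.265 bits/symbol.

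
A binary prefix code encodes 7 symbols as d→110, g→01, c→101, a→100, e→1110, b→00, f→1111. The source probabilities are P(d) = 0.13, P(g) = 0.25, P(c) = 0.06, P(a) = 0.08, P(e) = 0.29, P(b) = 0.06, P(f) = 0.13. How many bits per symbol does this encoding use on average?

3.11 bits/symbol

L̄ = Σ pᵢ·ℓᵢ = 0.13·3 + 0.25·2 + 0.06·3 + 0.08·3 + 0.29·4 + 0.06·2 + 0.13·4 = 3.11 bits/symbol.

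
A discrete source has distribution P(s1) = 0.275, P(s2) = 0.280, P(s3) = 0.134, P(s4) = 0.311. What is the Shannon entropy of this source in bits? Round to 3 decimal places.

H = −Σ pᵢ log₂ pᵢ.
−0.275·log₂(0.275) = 0.5122
−0.280·log₂(0.280) = 0.5142
−0.134·log₂(0.134) = 0.3886
−0.311·log₂(0.311) = 0.5240
Sum ≈ 1.9390 → 1.939 bits.

1.939 bits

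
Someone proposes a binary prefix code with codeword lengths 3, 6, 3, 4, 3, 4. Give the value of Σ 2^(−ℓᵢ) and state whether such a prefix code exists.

With common denominator 2^6 = 64: Σ 2^(−ℓᵢ) = 8/64 + 1/64 + 8/64 + 4/64 + 8/64 + 4/64 = 33/64 = 0.515625.
Kraft's inequality requires Σ ≤ 1; here Σ = 0.515625 ≤ 1, so such a prefix code exists.

0.515625; yes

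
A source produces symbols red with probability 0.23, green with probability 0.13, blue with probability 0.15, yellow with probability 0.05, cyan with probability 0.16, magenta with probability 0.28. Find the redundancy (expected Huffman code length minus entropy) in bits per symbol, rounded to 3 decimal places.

Entropy H = −Σ p log₂ p ≈ 2.4342 bits.
Huffman merges: 1/20+13/100→9/50; 3/20+4/25→31/100; 9/50+23/100→41/100; 7/25+31/100→59/100; 41/100+59/100→1. L = 249/100 ≈ 2.4900.
L − H = 2.4900 − 2.4342 = 0.056 bits.

0.056 bits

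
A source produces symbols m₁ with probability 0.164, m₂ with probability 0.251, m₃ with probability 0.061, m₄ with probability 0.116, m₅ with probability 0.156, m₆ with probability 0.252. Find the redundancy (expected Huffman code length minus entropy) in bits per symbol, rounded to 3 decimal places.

0.043 bits

Entropy H = −Σ p log₂ p ≈ 2.4542 bits.
Huffman merges: 61/1000+29/250→177/1000; 39/250+41/250→8/25; 177/1000+251/1000→107/250; 63/250+8/25→143/250; 107/250+143/250→1. L = 2497/1000 ≈ 2.4970.
L − H = 2.4970 − 2.4542 = 0.043 bits.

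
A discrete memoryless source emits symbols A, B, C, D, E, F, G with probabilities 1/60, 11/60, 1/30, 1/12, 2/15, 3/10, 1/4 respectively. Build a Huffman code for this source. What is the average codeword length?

Repeatedly combine the two least-probable nodes; the expected code length is the sum of the merged weights.
merge 1/60 + 1/30 → 1/20
merge 1/20 + 1/12 → 2/15
merge 2/15 + 2/15 → 4/15
merge 11/60 + 1/4 → 13/30
merge 4/15 + 3/10 → 17/30
merge 13/30 + 17/30 → 1
L = 1/20 + 2/15 + 4/15 + 13/30 + 17/30 + 1 = 49/20 = 2.45 bits/symbol.

2.45 bits/symbol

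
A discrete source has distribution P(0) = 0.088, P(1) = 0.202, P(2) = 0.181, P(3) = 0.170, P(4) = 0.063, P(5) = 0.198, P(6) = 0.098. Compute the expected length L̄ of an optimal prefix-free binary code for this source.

Repeatedly combine the two least-probable nodes; the expected code length is the sum of the merged weights.
merge 63/1000 + 11/125 → 151/1000
merge 49/500 + 151/1000 → 249/1000
merge 17/100 + 181/1000 → 351/1000
merge 99/500 + 101/500 → 2/5
merge 249/1000 + 351/1000 → 3/5
merge 2/5 + 3/5 → 1
L = 151/1000 + 249/1000 + 351/1000 + 2/5 + 3/5 + 1 = 2751/1000 = 2.751 bits/symbol.

2.751 bits/symbol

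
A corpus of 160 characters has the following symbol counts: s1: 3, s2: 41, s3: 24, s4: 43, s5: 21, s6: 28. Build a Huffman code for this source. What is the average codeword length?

2.45 bits/symbol

Probabilities are the counts divided by 160.
Repeatedly combine the two least-probable nodes; the expected code length is the sum of the merged weights.
merge 3/160 + 21/160 → 3/20
merge 3/20 + 3/20 → 3/10
merge 7/40 + 41/160 → 69/160
merge 43/160 + 3/10 → 91/160
merge 69/160 + 91/160 → 1
L = 3/20 + 3/10 + 69/160 + 91/160 + 1 = 49/20 = 2.45 bits/symbol.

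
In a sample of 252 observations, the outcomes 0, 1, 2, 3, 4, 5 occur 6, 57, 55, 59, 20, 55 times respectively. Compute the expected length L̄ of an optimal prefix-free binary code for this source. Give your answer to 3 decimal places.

Probabilities are the counts divided by 252.
Repeatedly combine the two least-probable nodes; the expected code length is the sum of the merged weights.
merge 1/42 + 5/63 → 13/126
merge 13/126 + 55/252 → 9/28
merge 55/252 + 19/84 → 4/9
merge 59/252 + 9/28 → 5/9
merge 4/9 + 5/9 → 1
L = 13/126 + 9/28 + 4/9 + 5/9 + 1 = 611/252 ≈ 2.425 bits/symbol.

2.425 bits/symbol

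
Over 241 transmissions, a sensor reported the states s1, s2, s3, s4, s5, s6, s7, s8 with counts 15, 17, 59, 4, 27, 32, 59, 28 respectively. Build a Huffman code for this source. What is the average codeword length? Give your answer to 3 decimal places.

Probabilities are the counts divided by 241.
Repeatedly combine the two least-probable nodes; the expected code length is the sum of the merged weights.
merge 4/241 + 15/241 → 19/241
merge 17/241 + 19/241 → 36/241
merge 27/241 + 28/241 → 55/241
merge 32/241 + 36/241 → 68/241
merge 55/241 + 59/241 → 114/241
merge 59/241 + 68/241 → 127/241
merge 114/241 + 127/241 → 1
L = 19/241 + 36/241 + 55/241 + 68/241 + 114/241 + 127/241 + 1 = 660/241 ≈ 2.739 bits/symbol.

2.739 bits/symbol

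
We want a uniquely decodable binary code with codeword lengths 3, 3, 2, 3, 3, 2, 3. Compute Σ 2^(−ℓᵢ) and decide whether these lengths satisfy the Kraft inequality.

1.125; no

With common denominator 2^3 = 8: Σ 2^(−ℓᵢ) = 1/8 + 1/8 + 2/8 + 1/8 + 1/8 + 2/8 + 1/8 = 9/8 = 1.125.
Kraft's inequality requires Σ ≤ 1; here Σ = 1.125 > 1, so no such prefix code exists.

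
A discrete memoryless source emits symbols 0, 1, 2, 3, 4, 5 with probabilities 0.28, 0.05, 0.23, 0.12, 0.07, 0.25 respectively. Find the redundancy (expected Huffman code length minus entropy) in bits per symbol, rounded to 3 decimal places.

0.006 bits

Entropy H = −Σ p log₂ p ≈ 2.3536 bits.
Huffman merges: 1/20+7/100→3/25; 3/25+3/25→6/25; 23/100+6/25→47/100; 1/4+7/25→53/100; 47/100+53/100→1. L = 59/25 ≈ 2.3600.
L − H = 2.3600 − 2.3536 = 0.006 bits.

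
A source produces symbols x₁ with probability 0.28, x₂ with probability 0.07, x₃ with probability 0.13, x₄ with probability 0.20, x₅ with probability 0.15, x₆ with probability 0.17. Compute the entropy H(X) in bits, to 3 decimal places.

H = −Σ pᵢ log₂ pᵢ.
−0.28·log₂(0.28) = 0.5142
−0.07·log₂(0.07) = 0.2686
−0.13·log₂(0.13) = 0.3826
−0.20·log₂(0.20) = 0.4644
−0.15·log₂(0.15) = 0.4105
−0.17·log₂(0.17) = 0.4346
Sum ≈ 2.4749 → 2.475 bits.

2.475 bits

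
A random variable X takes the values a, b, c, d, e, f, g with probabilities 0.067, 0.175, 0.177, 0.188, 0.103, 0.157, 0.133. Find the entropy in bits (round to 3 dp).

2.741 bits

H = −Σ pᵢ log₂ pᵢ.
−0.067·log₂(0.067) = 0.2613
−0.175·log₂(0.175) = 0.4401
−0.177·log₂(0.177) = 0.4422
−0.188·log₂(0.188) = 0.4533
−0.103·log₂(0.103) = 0.3378
−0.157·log₂(0.157) = 0.4194
−0.133·log₂(0.133) = 0.3871
Sum ≈ 2.7410 → 2.741 bits.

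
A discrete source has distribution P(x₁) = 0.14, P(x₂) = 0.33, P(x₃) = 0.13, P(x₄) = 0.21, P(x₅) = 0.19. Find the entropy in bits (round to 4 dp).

H = −Σ pᵢ log₂ pᵢ.
−0.14·log₂(0.14) = 0.3971
−0.33·log₂(0.33) = 0.5278
−0.13·log₂(0.13) = 0.3826
−0.21·log₂(0.21) = 0.4728
−0.19·log₂(0.19) = 0.4552
Sum ≈ 2.2356 → 2.2356 bits.

2.2356 bits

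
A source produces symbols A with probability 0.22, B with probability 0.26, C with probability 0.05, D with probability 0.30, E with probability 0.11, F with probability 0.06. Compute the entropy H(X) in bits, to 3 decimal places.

2.317 bits

H = −Σ pᵢ log₂ pᵢ.
−0.22·log₂(0.22) = 0.4806
−0.26·log₂(0.26) = 0.5053
−0.05·log₂(0.05) = 0.2161
−0.30·log₂(0.30) = 0.5211
−0.11·log₂(0.11) = 0.3503
−0.06·log₂(0.06) = 0.2435
Sum ≈ 2.3169 → 2.317 bits.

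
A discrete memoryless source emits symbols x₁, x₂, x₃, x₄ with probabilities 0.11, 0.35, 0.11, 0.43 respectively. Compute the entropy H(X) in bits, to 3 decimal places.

H = −Σ pᵢ log₂ pᵢ.
−0.11·log₂(0.11) = 0.3503
−0.35·log₂(0.35) = 0.5301
−0.11·log₂(0.11) = 0.3503
−0.43·log₂(0.43) = 0.5236
Sum ≈ 1.7542 → 1.754 bits.

1.754 bits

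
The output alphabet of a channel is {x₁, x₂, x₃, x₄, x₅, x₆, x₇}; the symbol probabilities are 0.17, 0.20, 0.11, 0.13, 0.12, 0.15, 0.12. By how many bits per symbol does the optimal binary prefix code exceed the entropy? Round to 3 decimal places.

Entropy H = −Σ p log₂ p ≈ 2.7766 bits.
Huffman merges: 11/100+3/25→23/100; 3/25+13/100→1/4; 3/20+17/100→8/25; 1/5+23/100→43/100; 1/4+8/25→57/100; 43/100+57/100→1. L = 14/5 ≈ 2.8000.
L − H = 2.8000 − 2.7766 = 0.023 bits.

0.023 bits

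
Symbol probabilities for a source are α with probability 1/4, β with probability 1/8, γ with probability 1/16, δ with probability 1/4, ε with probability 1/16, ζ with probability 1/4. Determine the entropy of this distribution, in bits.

Each probability is a power of 1/2, so log₂(1/p) is an integer.
H = Σ p·log₂(1/p) = 1/4·2 + 1/8·3 + 1/16·4 + 1/4·2 + 1/16·4 + 1/4·2 = 2.375 bits.

2.375 bits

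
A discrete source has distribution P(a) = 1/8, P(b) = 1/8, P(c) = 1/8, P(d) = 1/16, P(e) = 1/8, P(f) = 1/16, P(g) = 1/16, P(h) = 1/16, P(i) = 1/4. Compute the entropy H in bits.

3 bits

Each probability is a power of 1/2, so log₂(1/p) is an integer.
H = Σ p·log₂(1/p) = 1/8·3 + 1/8·3 + 1/8·3 + 1/16·4 + 1/8·3 + 1/16·4 + 1/16·4 + 1/16·4 + 1/4·2 = 3 bits.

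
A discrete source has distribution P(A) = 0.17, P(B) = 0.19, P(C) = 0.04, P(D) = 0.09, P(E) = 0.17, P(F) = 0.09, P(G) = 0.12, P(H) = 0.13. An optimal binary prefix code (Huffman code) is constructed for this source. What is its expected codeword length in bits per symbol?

Repeatedly combine the two least-probable nodes; the expected code length is the sum of the merged weights.
merge 1/25 + 9/100 → 13/100
merge 9/100 + 3/25 → 21/100
merge 13/100 + 13/100 → 13/50
merge 17/100 + 17/100 → 17/50
merge 19/100 + 21/100 → 2/5
merge 13/50 + 17/50 → 3/5
merge 2/5 + 3/5 → 1
L = 13/100 + 21/100 + 13/50 + 17/50 + 2/5 + 3/5 + 1 = 147/50 = 2.94 bits/symbol.

2.94 bits/symbol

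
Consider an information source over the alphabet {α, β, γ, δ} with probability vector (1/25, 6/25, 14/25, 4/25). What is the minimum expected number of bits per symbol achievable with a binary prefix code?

1.64 bits/symbol

Repeatedly combine the two least-probable nodes; the expected code length is the sum of the merged weights.
merge 1/25 + 4/25 → 1/5
merge 1/5 + 6/25 → 11/25
merge 11/25 + 14/25 → 1
L = 1/5 + 11/25 + 1 = 41/25 = 1.64 bits/symbol.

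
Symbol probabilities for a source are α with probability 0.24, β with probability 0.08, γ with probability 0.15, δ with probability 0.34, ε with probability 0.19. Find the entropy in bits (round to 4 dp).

2.1806 bits

H = −Σ pᵢ log₂ pᵢ.
−0.24·log₂(0.24) = 0.4941
−0.08·log₂(0.08) = 0.2915
−0.15·log₂(0.15) = 0.4105
−0.34·log₂(0.34) = 0.5292
−0.19·log₂(0.19) = 0.4552
Sum ≈ 2.1806 → 2.1806 bits.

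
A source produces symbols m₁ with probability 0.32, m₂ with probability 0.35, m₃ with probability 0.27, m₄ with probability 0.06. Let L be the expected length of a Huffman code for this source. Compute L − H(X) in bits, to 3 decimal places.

Entropy H = −Σ p log₂ p ≈ 1.8097 bits.
Huffman merges: 3/50+27/100→33/100; 8/25+33/100→13/20; 7/20+13/20→1. L = 99/50 ≈ 1.9800.
L − H = 1.9800 − 1.8097 = 0.170 bits.

0.170 bits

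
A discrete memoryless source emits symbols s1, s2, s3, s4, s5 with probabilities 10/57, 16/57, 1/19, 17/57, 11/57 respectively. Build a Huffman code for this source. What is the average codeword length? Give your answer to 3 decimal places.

2.228 bits/symbol

Repeatedly combine the two least-probable nodes; the expected code length is the sum of the merged weights.
merge 1/19 + 10/57 → 13/57
merge 11/57 + 13/57 → 8/19
merge 16/57 + 17/57 → 11/19
merge 8/19 + 11/19 → 1
L = 13/57 + 8/19 + 11/19 + 1 = 127/57 ≈ 2.228 bits/symbol.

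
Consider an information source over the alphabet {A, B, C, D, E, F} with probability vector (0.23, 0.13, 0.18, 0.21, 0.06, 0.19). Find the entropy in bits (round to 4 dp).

H = −Σ pᵢ log₂ pᵢ.
−0.23·log₂(0.23) = 0.4877
−0.13·log₂(0.13) = 0.3826
−0.18·log₂(0.18) = 0.4453
−0.21·log₂(0.21) = 0.4728
−0.06·log₂(0.06) = 0.2435
−0.19·log₂(0.19) = 0.4552
Sum ≈ 2.4872 → 2.4872 bits.

2.4872 bits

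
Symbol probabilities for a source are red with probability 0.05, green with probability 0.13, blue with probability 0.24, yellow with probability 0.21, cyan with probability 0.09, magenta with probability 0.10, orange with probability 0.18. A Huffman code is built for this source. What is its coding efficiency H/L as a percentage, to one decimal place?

Entropy H = −Σ p log₂ p ≈ 2.6559 bits.
Huffman merges: 1/20+9/100→7/50; 1/10+13/100→23/100; 7/50+9/50→8/25; 21/100+23/100→11/25; 6/25+8/25→14/25; 11/25+14/25→1. L = 269/100 ≈ 2.6900.
Efficiency = H/L = 2.6559/2.6900 = 98.7%.

98.7%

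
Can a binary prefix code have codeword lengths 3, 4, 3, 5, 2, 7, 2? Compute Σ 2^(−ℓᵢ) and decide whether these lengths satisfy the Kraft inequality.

0.8515625; yes

With common denominator 2^7 = 128: Σ 2^(−ℓᵢ) = 16/128 + 8/128 + 16/128 + 4/128 + 32/128 + 1/128 + 32/128 = 109/128 = 0.8515625.
Kraft's inequality requires Σ ≤ 1; here Σ = 0.8515625 ≤ 1, so such a prefix code exists.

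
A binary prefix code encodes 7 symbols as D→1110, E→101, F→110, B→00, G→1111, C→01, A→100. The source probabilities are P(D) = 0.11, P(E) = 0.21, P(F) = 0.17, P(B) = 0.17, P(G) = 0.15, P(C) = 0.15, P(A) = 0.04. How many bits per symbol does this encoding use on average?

L̄ = Σ pᵢ·ℓᵢ = 0.11·4 + 0.21·3 + 0.17·3 + 0.17·2 + 0.15·4 + 0.15·2 + 0.04·3 = 2.94 bits/symbol.

2.94 bits/symbol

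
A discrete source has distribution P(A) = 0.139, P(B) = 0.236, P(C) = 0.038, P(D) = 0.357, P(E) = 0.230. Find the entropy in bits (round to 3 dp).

2.085 bits

H = −Σ pᵢ log₂ pᵢ.
−0.139·log₂(0.139) = 0.3957
−0.236·log₂(0.236) = 0.4916
−0.038·log₂(0.038) = 0.1793
−0.357·log₂(0.357) = 0.5305
−0.230·log₂(0.230) = 0.4877
Sum ≈ 2.0848 → 2.085 bits.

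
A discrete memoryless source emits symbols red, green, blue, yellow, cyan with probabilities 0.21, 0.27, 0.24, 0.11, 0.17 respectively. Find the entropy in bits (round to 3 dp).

2.262 bits

H = −Σ pᵢ log₂ pᵢ.
−0.21·log₂(0.21) = 0.4728
−0.27·log₂(0.27) = 0.5100
−0.24·log₂(0.24) = 0.4941
−0.11·log₂(0.11) = 0.3503
−0.17·log₂(0.17) = 0.4346
Sum ≈ 2.2619 → 2.262 bits.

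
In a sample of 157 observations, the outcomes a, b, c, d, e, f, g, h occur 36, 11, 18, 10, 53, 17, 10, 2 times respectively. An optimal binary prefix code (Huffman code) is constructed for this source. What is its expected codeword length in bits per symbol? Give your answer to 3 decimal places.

Probabilities are the counts divided by 157.
Repeatedly combine the two least-probable nodes; the expected code length is the sum of the merged weights.
merge 2/157 + 10/157 → 12/157
merge 10/157 + 11/157 → 21/157
merge 12/157 + 17/157 → 29/157
merge 18/157 + 21/157 → 39/157
merge 29/157 + 36/157 → 65/157
merge 39/157 + 53/157 → 92/157
merge 65/157 + 92/157 → 1
L = 12/157 + 21/157 + 29/157 + 39/157 + 65/157 + 92/157 + 1 = 415/157 ≈ 2.643 bits/symbol.

2.643 bits/symbol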